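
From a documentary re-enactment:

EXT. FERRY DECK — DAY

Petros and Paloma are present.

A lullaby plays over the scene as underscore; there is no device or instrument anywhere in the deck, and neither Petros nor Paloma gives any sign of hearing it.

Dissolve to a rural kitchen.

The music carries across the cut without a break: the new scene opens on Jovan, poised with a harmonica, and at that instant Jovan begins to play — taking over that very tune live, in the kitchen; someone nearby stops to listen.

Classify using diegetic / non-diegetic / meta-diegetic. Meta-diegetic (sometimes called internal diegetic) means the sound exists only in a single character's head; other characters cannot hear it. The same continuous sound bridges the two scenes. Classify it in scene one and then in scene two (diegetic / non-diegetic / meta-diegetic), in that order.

non-diegetic, diegetic

Scene one: there's no in-world source anywhere and no character hears it — underscore for the audience only → non-diegetic.
Scene two: from the moment Jovan starts playing, the tune is being performed on a harmonica inside the story world and another character hears it → diegetic.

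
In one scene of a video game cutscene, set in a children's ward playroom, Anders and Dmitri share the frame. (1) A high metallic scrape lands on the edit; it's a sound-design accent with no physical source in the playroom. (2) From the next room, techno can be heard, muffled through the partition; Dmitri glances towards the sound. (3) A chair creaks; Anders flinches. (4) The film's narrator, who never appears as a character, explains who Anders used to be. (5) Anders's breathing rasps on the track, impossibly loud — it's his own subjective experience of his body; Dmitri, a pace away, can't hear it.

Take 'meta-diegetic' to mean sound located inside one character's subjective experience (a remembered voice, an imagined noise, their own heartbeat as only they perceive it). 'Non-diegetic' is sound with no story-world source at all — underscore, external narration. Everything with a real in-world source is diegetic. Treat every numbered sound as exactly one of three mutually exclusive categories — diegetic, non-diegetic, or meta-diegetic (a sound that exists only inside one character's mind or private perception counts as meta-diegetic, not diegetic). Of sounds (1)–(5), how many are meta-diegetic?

1

(1) an editorial stinger — it belongs to the cut, not the story world → non-diegetic.
Sound (2): it's coming from the next room — a location within the story world — and Dmitri reacts, so diegetic.
(3) a chair is a real object/event in the scene's world → diegetic.
(4) is non-diegetic: the narrator exists outside the story world, addressing only the audience.
(5) is meta-diegetic: it's Anders's internal bodily sensation rendered as sound; only Anders 'hears' it.
Meta-diegetic: (5) — that's 1.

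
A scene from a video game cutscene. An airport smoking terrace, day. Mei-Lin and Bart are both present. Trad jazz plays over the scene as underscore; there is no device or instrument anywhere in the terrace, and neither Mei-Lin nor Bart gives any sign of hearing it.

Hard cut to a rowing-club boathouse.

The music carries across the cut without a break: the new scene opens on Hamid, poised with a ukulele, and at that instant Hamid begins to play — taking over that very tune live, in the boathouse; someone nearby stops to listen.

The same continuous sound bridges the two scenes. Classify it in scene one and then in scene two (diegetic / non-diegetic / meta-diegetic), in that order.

Scene one: there's no in-world source anywhere and no character hears it — underscore for the audience only → non-diegetic.
Scene two: from the moment Hamid starts playing, the tune is being performed on a ukulele inside the story world and another character hears it → diegetic.

non-diegetic, diegetic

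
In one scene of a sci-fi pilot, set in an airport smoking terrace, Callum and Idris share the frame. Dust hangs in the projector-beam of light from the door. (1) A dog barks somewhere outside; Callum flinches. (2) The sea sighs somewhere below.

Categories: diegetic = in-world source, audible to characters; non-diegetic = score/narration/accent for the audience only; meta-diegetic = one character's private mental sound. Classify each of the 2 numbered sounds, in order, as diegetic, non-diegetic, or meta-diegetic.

diegetic, diegetic

(1) is diegetic: an in-world source (a dog); characters could hear it.
(2) is diegetic: ambient/room sound belonging to the story's physical space.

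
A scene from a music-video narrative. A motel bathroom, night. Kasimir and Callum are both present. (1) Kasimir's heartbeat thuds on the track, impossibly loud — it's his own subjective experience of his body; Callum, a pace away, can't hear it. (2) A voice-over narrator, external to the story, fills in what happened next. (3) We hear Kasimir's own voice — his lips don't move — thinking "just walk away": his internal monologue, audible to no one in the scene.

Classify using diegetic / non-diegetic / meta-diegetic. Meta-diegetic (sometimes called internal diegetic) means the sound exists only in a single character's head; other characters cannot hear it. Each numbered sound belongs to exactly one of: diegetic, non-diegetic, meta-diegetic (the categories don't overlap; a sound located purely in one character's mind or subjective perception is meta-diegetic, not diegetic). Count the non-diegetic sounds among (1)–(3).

Sound (1): a subjective body sound — Kasimir's private perception, inaudible to Callum, so meta-diegetic.
(2) is non-diegetic: external voice-over — not a character, not heard by anyone in the scene.
Sound (3): Kasimir's thought-voice: a private mental sound no other character can hear, so meta-diegetic.
Non-diegetic: (2) — that's 1.

1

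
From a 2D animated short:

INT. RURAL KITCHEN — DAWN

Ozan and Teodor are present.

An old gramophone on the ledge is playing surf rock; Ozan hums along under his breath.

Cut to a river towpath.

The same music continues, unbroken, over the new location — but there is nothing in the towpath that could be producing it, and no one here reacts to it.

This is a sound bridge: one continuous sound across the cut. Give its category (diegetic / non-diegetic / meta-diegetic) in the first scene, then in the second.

diegetic, non-diegetic

Scene one: an old gramophone is an on-screen source and Ozan reacts to it → diegetic.
Scene two: there is no source in the towpath and no one hears it — it's now underscore → non-diegetic.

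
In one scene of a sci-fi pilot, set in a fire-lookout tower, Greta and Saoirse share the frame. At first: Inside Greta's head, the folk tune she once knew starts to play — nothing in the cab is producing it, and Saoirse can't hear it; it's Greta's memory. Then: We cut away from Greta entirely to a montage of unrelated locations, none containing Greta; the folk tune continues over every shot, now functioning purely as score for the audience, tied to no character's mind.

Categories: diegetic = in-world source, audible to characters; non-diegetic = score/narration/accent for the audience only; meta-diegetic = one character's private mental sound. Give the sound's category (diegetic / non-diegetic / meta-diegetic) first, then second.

First: the music lives inside Greta's mind alone; Saoirse can't hear it → meta-diegetic.
Second: once it plays over shots Greta isn't in, detached from any character's subjectivity, it's conventional underscore → non-diegetic.

meta-diegetic, non-diegetic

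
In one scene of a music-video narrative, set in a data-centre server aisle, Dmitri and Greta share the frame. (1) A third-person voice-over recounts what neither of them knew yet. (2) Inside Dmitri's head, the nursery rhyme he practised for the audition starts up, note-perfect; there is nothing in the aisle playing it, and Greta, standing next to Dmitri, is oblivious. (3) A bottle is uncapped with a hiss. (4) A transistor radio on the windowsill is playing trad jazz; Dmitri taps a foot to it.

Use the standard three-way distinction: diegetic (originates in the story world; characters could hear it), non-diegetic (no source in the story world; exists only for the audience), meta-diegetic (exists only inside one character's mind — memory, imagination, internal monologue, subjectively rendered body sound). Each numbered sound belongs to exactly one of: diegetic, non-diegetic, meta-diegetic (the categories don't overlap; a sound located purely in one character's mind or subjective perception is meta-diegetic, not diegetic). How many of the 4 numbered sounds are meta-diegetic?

1

Sound (1): external voice-over — not a character, not heard by anyone in the scene, so non-diegetic.
(2) the music is a memory playing inside Dmitri's mind alone; no real-world source, Greta can't hear it → meta-diegetic.
Sound (3): a bottle is a real object/event in the scene's world, so diegetic.
(4) a transistor radio is a physical source in the scene and Dmitri reacts to it → diegetic.
Meta-diegetic: (2) — that's 1.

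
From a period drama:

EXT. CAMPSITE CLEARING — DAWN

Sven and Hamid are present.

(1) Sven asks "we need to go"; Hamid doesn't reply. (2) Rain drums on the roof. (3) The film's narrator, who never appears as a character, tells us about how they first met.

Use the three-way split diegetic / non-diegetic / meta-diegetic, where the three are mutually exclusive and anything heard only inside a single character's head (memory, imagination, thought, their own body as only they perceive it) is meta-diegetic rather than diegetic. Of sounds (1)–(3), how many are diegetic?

2

(1) is diegetic: Sven is a character speaking aloud in the scene.
(2) is diegetic: it's the actual ambient sound of the location.
Sound (3): external voice-over — not a character, not heard by anyone in the scene, so non-diegetic.
Diegetic: (1), (2) — that's 2.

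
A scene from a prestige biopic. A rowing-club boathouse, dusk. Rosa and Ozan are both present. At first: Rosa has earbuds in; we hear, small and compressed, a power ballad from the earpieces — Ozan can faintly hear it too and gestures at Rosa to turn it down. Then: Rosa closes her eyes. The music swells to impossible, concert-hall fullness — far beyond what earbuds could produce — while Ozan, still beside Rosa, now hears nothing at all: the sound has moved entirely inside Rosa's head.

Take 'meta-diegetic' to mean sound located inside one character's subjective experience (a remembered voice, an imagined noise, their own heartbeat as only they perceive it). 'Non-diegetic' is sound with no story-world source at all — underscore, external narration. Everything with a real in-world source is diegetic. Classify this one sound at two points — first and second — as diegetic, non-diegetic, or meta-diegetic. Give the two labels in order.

First: the earbuds are a physical source both characters can hear → diegetic.
Second: the music now exists only as Rosa's subjective experience; Ozan can no longer hear it → meta-diegetic.

diegetic, meta-diegetic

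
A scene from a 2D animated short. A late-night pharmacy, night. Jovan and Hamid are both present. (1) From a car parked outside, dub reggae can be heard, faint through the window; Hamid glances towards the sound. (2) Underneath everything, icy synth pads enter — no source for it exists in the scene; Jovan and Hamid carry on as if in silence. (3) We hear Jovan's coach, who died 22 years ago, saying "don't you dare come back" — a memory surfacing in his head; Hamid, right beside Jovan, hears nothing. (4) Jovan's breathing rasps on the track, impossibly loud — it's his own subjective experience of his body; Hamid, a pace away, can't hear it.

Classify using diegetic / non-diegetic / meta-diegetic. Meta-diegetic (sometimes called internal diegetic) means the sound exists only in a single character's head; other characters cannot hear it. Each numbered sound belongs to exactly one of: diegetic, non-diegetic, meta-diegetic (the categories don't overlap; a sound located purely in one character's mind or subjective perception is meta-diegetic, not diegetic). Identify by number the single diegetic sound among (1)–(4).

1

Sound (1): it's coming from a car parked outside — a location within the story world — and Hamid reacts, so diegetic.
(2) it has no source in the story world and no character can hear it — it's underscore → non-diegetic.
(3) is meta-diegetic: the voice is a memory playing only inside Jovan's mind; Hamid can't hear it.
(4) point-of-audition from inside Jovan's body; not a sound in the room → meta-diegetic.
Only (1) is diegetic.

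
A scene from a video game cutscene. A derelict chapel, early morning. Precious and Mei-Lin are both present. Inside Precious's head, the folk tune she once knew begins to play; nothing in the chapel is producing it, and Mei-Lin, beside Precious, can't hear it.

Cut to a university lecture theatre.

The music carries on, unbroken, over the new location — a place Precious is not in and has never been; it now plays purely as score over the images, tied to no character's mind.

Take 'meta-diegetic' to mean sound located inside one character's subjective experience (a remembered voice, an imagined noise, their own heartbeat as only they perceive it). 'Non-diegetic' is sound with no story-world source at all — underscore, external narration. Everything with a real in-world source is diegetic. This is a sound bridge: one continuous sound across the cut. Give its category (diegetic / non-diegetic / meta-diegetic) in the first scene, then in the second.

meta-diegetic, non-diegetic

Scene one: the music exists only inside Precious's mind; Mei-Lin can't hear it → meta-diegetic.
Scene two: it's detached from Precious entirely and plays over unrelated images with no in-world source — conventional underscore → non-diegetic.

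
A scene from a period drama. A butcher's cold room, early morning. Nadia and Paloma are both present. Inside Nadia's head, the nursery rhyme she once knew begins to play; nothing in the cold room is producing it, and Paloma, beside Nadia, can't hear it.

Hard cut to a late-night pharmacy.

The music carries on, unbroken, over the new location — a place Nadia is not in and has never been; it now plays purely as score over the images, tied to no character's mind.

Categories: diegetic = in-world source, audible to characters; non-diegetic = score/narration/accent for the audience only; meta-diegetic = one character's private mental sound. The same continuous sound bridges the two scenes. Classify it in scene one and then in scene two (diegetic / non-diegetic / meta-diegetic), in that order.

meta-diegetic, non-diegetic

Scene one: the music exists only inside Nadia's mind; Paloma can't hear it → meta-diegetic.
Scene two: it's detached from Nadia entirely and plays over unrelated images with no in-world source — conventional underscore → non-diegetic.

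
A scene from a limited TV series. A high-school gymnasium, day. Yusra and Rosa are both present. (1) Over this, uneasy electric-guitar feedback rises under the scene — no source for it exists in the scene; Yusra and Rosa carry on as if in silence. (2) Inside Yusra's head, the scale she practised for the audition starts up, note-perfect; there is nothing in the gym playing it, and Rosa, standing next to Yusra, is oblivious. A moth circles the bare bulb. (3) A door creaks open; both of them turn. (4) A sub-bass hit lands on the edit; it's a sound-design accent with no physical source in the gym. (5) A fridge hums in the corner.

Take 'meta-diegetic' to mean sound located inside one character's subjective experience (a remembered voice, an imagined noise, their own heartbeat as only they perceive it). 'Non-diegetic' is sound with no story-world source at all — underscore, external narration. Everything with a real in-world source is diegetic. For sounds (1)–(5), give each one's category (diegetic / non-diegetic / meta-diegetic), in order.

Sound (1): score with no on-screen or off-screen source; it exists for the audience alone, so non-diegetic.
(2) remembered music, private to Yusra — Rosa is oblivious because it isn't in the room → meta-diegetic.
(3) is diegetic: the sound comes from a door physically present in the location.
Sound (4): an editorial stinger — it belongs to the cut, not the story world, so non-diegetic.
(5) is diegetic: a fridge is part of the location's real environment.

non-diegetic, meta-diegetic, diegetic, non-diegetic, diegetic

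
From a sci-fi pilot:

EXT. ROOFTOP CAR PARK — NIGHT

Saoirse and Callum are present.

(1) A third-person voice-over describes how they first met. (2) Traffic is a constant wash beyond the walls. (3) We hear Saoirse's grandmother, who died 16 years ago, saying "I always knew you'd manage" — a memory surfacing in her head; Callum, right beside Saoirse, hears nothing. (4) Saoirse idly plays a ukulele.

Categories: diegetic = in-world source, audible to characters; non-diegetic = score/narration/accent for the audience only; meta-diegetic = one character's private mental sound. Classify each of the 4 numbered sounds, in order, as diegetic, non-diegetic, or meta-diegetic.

Sound (1): commentary laid over the scene from outside the fiction, so non-diegetic.
(2) is diegetic: traffic is part of the location's real environment.
(3) it's Saoirse's recollection rendered as sound; the other character can't hear it → meta-diegetic.
(4) is diegetic: the instrument and the performer are both in the scene.

non-diegetic, diegetic, meta-diegetic, diegetic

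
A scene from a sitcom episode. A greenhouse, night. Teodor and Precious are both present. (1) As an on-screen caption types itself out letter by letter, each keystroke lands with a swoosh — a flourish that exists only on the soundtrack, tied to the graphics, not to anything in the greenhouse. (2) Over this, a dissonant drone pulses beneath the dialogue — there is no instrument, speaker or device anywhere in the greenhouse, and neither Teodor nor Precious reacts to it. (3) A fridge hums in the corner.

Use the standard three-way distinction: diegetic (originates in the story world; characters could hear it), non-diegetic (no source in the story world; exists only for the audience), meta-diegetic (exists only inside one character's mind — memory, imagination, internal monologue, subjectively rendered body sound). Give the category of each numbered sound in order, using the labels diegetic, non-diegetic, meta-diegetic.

non-diegetic, non-diegetic, diegetic

Sound (1): it accompanies on-screen graphics, not anything inside the story world, so non-diegetic.
(2) nothing in the greenhouse produces it and the characters don't hear it — pure soundtrack → non-diegetic.
(3) is diegetic: a fridge is part of the location's real environment.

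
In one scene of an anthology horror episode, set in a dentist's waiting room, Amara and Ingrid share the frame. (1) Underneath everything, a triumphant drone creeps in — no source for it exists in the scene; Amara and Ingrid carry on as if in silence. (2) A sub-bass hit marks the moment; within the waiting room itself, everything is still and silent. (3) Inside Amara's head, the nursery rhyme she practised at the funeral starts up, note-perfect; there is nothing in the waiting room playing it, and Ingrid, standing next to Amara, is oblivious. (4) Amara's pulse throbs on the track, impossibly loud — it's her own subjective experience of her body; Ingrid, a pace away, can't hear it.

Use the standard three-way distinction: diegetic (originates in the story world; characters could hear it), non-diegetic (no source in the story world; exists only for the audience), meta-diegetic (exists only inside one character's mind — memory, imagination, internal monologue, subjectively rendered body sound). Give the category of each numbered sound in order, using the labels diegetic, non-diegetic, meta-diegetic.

non-diegetic, non-diegetic, meta-diegetic, meta-diegetic

(1) is non-diegetic: nothing in the waiting room produces it and the characters don't hear it — pure soundtrack.
(2) it's a sound-design accent with no in-world source; no one in the scene can hear it → non-diegetic.
Sound (3): it lives in Amara's subjectivity, not in the waiting room, so meta-diegetic.
Sound (4): it's Amara's internal bodily sensation rendered as sound; only Amara 'hears' it, so meta-diegetic.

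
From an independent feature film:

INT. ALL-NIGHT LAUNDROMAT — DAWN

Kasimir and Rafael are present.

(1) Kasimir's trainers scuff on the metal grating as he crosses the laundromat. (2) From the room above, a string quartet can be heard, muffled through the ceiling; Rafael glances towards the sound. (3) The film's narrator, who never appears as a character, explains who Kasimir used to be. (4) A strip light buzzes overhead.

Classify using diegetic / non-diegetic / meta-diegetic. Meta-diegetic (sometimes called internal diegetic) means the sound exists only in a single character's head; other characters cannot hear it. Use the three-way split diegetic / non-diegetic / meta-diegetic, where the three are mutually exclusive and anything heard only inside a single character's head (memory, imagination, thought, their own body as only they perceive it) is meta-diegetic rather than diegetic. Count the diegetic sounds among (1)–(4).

3

Sound (1): a character's body making contact with the set — an in-world sound, so diegetic.
(2) is diegetic: it's coming from the room above — a location within the story world — and Rafael reacts.
(3) is non-diegetic: commentary laid over the scene from outside the fiction.
Sound (4): ambient/room sound belonging to the story's physical space, so diegetic.
So 3 of the 4 are diegetic: (1), (2), (4).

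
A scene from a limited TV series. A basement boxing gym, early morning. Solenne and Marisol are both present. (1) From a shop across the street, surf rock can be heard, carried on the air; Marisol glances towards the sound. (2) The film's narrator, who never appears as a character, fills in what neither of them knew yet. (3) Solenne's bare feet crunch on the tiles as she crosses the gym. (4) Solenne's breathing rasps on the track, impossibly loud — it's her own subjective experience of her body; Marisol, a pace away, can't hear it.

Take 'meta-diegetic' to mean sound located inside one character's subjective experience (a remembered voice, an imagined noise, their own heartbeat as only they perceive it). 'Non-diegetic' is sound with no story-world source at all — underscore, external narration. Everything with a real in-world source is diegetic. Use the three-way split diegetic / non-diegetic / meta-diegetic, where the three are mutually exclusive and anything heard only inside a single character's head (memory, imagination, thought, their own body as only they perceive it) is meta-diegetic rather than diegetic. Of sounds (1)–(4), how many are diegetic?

(1) it's coming from a shop across the street — a location within the story world — and Marisol reacts → diegetic.
Sound (2): commentary laid over the scene from outside the fiction, so non-diegetic.
Sound (3): a character's body making contact with the set — an in-world sound, so diegetic.
(4) is meta-diegetic: it's Solenne's internal bodily sensation rendered as sound; only Solenne 'hears' it.
So 2 of the 4 are diegetic: (1), (3).

2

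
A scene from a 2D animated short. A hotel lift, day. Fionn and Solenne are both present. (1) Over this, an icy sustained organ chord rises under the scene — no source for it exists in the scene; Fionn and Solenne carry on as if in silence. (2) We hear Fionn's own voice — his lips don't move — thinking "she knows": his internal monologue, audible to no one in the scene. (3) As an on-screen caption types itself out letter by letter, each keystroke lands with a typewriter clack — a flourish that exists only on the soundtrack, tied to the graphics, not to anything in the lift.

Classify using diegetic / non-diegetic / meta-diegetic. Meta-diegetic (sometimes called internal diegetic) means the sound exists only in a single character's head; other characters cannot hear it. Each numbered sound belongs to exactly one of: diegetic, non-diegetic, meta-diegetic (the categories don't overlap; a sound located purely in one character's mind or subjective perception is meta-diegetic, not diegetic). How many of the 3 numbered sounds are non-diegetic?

2

(1) is non-diegetic: nothing in the lift produces it and the characters don't hear it — pure soundtrack.
Sound (2): it's Fionn's unspoken thought, heard only by the audience via his subjectivity, so meta-diegetic.
Sound (3): sound married to a title/caption — outside the diegesis by definition, so non-diegetic.
So 2 of the 3 are non-diegetic: (1), (3).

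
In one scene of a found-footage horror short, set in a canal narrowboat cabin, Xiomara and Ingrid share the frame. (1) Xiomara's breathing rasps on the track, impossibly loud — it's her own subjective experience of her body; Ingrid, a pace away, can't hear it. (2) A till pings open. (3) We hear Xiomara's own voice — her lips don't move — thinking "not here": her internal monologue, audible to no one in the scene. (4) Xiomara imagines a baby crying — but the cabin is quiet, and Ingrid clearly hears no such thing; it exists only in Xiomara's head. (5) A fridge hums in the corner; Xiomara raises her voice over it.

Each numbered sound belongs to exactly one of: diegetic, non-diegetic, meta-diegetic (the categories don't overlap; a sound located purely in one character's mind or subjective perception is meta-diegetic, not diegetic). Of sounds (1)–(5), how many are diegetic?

2

Sound (1): it's Xiomara's internal bodily sensation rendered as sound; only Xiomara 'hears' it, so meta-diegetic.
(2) a till is a real object/event in the scene's world → diegetic.
(3) it's Xiomara's unspoken thought, heard only by the audience via her subjectivity → meta-diegetic.
(4) is meta-diegetic: subjective to Xiomara: the cabin is silent and Ingrid hears nothing.
Sound (5): it's the actual ambient sound of the location, so diegetic.
Diegetic: (2), (5) — that's 2.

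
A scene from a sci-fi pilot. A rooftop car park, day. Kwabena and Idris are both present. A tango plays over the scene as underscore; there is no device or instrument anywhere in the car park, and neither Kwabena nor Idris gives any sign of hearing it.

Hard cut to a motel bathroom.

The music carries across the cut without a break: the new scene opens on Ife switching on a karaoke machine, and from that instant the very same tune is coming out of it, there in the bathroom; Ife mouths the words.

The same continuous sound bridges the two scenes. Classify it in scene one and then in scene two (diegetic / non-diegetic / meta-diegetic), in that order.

Scene one: there's no in-world source anywhere and no character hears it — underscore for the audience only → non-diegetic.
Scene two: once Ife turns on a karaoke machine, the music has a real source in the story world and Ife reacts to it → diegetic.

non-diegetic, diegetic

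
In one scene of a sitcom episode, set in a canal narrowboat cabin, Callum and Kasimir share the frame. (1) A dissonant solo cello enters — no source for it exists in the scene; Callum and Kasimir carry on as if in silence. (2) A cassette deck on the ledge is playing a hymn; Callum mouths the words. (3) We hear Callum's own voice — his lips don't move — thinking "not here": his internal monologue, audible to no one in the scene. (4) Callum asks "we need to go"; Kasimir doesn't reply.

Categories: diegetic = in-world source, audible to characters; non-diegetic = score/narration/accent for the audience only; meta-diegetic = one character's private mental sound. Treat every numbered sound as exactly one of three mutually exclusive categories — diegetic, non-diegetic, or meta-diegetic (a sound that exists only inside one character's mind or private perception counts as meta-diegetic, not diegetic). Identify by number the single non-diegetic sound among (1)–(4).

(1) is non-diegetic: it has no source in the story world and no character can hear it — it's underscore.
Sound (2): the music comes from an on-screen device that Callum responds to, so diegetic.
(3) is meta-diegetic: it's Callum's unspoken thought, heard only by the audience via his subjectivity.
Sound (4): on-screen dialogue — Callum speaks and Kasimir is there to hear, so diegetic.
Only (1) is non-diegetic.

1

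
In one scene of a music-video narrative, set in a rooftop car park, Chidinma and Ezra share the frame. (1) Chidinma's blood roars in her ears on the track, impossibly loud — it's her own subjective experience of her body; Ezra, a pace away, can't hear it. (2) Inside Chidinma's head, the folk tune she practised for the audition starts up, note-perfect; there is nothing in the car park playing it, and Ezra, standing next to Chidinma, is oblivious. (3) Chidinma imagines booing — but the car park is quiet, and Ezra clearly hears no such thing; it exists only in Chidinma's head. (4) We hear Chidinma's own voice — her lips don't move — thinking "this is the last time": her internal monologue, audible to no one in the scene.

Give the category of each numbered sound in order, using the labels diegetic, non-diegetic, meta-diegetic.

(1) point-of-audition from inside Chidinma's body; not a sound in the room → meta-diegetic.
(2) the music is a memory playing inside Chidinma's mind alone; no real-world source, Ezra can't hear it → meta-diegetic.
(3) is meta-diegetic: the sound is imagined by Chidinma; nothing in the story world is producing it and Ezra can't hear it.
Sound (4): internal monologue — inside Chidinma's mind, not spoken into the scene, so meta-diegetic.

meta-diegetic, meta-diegetic, meta-diegetic, meta-diegetic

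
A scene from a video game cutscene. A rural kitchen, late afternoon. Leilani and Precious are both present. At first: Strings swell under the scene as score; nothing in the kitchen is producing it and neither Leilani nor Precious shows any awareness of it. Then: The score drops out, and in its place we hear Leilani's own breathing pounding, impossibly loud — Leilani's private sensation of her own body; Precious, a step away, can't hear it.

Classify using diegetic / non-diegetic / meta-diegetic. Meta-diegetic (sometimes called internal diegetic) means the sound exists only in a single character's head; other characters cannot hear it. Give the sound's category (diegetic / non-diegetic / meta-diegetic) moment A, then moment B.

Moment A: underscore with no in-world source, inaudible to the characters → non-diegetic.
Moment B: the body sound is Leilani's subjective perception alone — Precious can't hear it → meta-diegetic.

non-diegetic, meta-diegetic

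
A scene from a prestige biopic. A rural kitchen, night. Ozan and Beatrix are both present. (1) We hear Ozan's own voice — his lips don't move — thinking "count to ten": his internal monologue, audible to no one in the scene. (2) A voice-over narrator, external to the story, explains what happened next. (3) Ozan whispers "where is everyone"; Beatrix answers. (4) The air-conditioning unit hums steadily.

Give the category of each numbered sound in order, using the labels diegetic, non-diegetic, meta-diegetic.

Sound (1): it's Ozan's unspoken thought, heard only by the audience via his subjectivity, so meta-diegetic.
(2) is non-diegetic: commentary laid over the scene from outside the fiction.
Sound (3): Ozan is a character speaking aloud in the scene, so diegetic.
(4) the air-conditioning unit is part of the location's real environment → diegetic.

meta-diegetic, non-diegetic, diegetic, diegetic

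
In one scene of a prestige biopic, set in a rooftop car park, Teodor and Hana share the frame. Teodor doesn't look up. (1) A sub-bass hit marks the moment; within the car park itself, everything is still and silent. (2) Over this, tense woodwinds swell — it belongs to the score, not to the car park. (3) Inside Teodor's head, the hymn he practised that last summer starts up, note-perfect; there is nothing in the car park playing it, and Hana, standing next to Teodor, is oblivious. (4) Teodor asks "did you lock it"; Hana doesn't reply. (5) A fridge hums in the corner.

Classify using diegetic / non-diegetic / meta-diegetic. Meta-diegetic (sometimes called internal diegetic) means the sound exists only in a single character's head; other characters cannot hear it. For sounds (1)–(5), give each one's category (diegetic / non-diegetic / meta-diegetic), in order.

non-diegetic, non-diegetic, meta-diegetic, diegetic, diegetic

(1) it's a sound-design accent with no in-world source; no one in the scene can hear it → non-diegetic.
(2) nothing in the car park produces it and the characters don't hear it — pure soundtrack → non-diegetic.
(3) it lives in Teodor's subjectivity, not in the car park → meta-diegetic.
(4) on-screen dialogue — Teodor speaks and Hana is there to hear → diegetic.
Sound (5): a fridge is part of the location's real environment, so diegetic.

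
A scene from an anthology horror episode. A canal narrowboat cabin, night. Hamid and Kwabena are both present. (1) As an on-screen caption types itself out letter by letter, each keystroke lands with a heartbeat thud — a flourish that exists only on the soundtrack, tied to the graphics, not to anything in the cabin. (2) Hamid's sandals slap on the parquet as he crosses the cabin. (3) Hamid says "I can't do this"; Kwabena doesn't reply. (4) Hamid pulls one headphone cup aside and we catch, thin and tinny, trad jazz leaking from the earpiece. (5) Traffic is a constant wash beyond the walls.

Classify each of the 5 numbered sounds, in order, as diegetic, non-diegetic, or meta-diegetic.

(1) is non-diegetic: the caption isn't part of the story world, so neither is the sound tied to it.
(2) it's the physical sound of Hamid moving in the space → diegetic.
(3) on-screen dialogue — Hamid speaks and Kwabena is there to hear → diegetic.
(4) the headphones are an on-screen source → diegetic.
(5) is diegetic: ambient/room sound belonging to the story's physical space.

non-diegetic, diegetic, diegetic, diegetic, diegetic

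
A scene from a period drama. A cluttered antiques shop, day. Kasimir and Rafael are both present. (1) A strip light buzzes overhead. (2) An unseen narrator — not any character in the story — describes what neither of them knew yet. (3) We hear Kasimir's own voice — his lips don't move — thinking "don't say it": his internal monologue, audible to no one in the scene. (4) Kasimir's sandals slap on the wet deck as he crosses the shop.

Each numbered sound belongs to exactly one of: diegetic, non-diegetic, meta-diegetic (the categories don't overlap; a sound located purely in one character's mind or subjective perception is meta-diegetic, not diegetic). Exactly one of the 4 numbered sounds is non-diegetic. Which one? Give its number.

(1) a strip light is part of the location's real environment → diegetic.
(2) commentary laid over the scene from outside the fiction → non-diegetic.
Sound (3): internal monologue — inside Kasimir's mind, not spoken into the scene, so meta-diegetic.
(4) a character's body making contact with the set — an in-world sound → diegetic.
Only (2) is non-diegetic.

2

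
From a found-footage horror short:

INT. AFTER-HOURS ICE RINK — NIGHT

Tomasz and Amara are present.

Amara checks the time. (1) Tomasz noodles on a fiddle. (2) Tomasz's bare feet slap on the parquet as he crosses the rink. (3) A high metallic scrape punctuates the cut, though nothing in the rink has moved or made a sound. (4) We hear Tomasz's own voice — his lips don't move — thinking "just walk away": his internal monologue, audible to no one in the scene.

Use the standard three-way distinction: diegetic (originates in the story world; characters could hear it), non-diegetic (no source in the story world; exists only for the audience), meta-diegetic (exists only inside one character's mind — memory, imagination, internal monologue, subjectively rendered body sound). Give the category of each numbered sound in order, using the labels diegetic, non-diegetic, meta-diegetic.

(1) is diegetic: Tomasz is producing the music live, in the story world.
(2) it's the physical sound of Tomasz moving in the space → diegetic.
(3) it's a sound-design accent with no in-world source; no one in the scene can hear it → non-diegetic.
(4) internal monologue — inside Tomasz's mind, not spoken into the scene → meta-diegetic.

diegetic, diegetic, non-diegetic, meta-diegetic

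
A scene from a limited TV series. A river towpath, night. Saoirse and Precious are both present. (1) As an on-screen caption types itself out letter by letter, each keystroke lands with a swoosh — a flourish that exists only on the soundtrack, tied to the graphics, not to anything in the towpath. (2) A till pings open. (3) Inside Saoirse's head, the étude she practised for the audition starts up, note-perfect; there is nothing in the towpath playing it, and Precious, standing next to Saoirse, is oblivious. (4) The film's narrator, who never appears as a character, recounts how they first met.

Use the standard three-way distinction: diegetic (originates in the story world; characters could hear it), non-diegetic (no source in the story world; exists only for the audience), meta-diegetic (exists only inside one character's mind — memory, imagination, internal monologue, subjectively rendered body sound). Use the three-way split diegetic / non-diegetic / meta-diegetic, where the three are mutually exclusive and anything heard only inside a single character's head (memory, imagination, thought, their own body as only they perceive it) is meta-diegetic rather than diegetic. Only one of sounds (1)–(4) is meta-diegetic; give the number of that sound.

3

(1) it accompanies on-screen graphics, not anything inside the story world → non-diegetic.
(2) is diegetic: the sound comes from a till physically present in the location.
Sound (3): remembered music, private to Saoirse — Precious is oblivious because it isn't in the room, so meta-diegetic.
Sound (4): external voice-over — not a character, not heard by anyone in the scene, so non-diegetic.
Only (3) is meta-diegetic.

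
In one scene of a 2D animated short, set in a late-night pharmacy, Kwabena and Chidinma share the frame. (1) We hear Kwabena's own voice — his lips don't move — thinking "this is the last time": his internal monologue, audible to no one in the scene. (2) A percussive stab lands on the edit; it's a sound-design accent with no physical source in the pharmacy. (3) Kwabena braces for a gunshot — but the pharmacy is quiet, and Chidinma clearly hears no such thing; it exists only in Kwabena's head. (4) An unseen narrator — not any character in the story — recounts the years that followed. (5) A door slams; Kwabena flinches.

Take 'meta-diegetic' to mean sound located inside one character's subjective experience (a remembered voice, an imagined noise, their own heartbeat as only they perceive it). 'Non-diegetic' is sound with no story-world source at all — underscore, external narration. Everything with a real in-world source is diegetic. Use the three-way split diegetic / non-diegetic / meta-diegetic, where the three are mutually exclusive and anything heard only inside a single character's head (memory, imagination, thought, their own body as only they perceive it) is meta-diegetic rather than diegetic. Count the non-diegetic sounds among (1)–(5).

(1) is meta-diegetic: internal monologue — inside Kwabena's mind, not spoken into the scene.
(2) nothing in the scene produces it; it's an accent added for the audience → non-diegetic.
(3) subjective to Kwabena: the pharmacy is silent and Chidinma hears nothing → meta-diegetic.
Sound (4): external voice-over — not a character, not heard by anyone in the scene, so non-diegetic.
Sound (5): a door is a real object/event in the scene's world, so diegetic.
So 2 of the 5 are non-diegetic: (2), (4).

2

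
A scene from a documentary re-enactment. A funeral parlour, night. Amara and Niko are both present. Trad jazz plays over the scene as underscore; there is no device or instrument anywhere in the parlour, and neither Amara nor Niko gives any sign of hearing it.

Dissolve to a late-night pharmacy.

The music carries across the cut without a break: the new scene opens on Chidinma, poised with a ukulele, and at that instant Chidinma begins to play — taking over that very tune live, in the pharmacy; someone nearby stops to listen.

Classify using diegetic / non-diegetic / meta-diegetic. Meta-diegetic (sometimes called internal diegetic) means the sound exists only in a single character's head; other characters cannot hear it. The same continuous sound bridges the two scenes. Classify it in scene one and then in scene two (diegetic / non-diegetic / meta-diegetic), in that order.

Scene one: there's no in-world source anywhere and no character hears it — underscore for the audience only → non-diegetic.
Scene two: from the moment Chidinma starts playing, the tune is being performed on a ukulele inside the story world and another character hears it → diegetic.

non-diegetic, diegetic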